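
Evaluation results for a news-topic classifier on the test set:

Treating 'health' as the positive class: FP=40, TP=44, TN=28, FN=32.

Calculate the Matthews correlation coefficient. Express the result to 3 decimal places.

-0.009

MCC = (TP·TN − FP·FN) / √((TP+FP)(TP+FN)(TN+FP)(TN+FN))
Numerator = 44·28 − 40·32 = -48
Denominator = √(84·76·68·60) = √26046720 = 5103.5987
MCC = -48 / 5103.5987 = -0.009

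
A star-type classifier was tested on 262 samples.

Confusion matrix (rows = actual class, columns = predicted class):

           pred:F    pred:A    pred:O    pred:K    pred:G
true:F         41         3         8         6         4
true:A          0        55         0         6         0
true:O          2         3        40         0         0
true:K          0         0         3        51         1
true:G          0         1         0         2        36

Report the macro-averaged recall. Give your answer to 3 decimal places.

0.860

Per-class recall (TP/(TP+FN)):
  F: TP=41, FN=3+8+6+4=21 → 41/62 = 0.6613
  A: TP=55, FN=0+0+6+0=6 → 55/61 = 0.9016
  O: TP=40, FN=2+3+0+0=5 → 40/45 = 0.8889
  K: TP=51, FN=0+0+3+1=4 → 51/55 = 0.9273
  G: TP=36, FN=0+1+0+2=3 → 36/39 = 0.9231
Macro-recall = mean = (0.6613 + 0.9016 + 0.8889 + 0.9273 + 0.9231) / 5 = 0.860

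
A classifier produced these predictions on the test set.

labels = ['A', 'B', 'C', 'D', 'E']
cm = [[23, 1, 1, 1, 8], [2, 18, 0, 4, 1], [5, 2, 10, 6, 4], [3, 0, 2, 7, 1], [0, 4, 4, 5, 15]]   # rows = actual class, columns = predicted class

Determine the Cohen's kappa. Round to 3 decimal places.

0.465

Observed agreement pₒ = trace/N = 73/127 = 0.5748
Expected agreement pₑ = Σ (rowᵢ·colᵢ)/N² = (34·33 + 25·25 + 27·17 + 13·23 + 28·29)/127² = 0.2057
κ = (pₒ − pₑ)/(1 − pₑ) = (0.5748 − 0.2057)/(1 − 0.2057) = 0.465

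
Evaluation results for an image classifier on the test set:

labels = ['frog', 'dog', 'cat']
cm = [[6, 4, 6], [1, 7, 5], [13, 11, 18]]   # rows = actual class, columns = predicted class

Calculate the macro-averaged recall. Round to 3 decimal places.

Per-class recall (TP/(TP+FN)):
  frog: TP=6, FN=4+6=10 → 6/16 = 0.3750
  dog: TP=7, FN=1+5=6 → 7/13 = 0.5385
  cat: TP=18, FN=13+11=24 → 18/42 = 0.4286
Macro-recall = mean = (0.3750 + 0.5385 + 0.4286) / 3 = 0.447

0.447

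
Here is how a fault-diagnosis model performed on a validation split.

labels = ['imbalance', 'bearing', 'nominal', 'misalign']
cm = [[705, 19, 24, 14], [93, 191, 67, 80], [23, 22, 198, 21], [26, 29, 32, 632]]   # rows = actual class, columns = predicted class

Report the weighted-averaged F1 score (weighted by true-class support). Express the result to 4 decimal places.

0.7832

Per-class F1 score (2·TP/(2·TP+FP+FN)):
  imbalance: TP=705, FP=93+23+26=142, FN=19+24+14=57 → 1410/1609 = 0.87632
  bearing: TP=191, FP=19+22+29=70, FN=93+67+80=240 → 382/692 = 0.55202
  nominal: TP=198, FP=24+67+32=123, FN=23+22+21=66 → 396/585 = 0.67692
  misalign: TP=632, FP=14+80+21=115, FN=26+29+32=87 → 1264/1466 = 0.86221
Weighted-F1 score = Σ (supportᵢ/N)·F1 scoreᵢ with N=2176: (762/2176)·0.87632 + (431/2176)·0.55202 + (264/2176)·0.67692 + (719/2176)·0.86221 = 0.7832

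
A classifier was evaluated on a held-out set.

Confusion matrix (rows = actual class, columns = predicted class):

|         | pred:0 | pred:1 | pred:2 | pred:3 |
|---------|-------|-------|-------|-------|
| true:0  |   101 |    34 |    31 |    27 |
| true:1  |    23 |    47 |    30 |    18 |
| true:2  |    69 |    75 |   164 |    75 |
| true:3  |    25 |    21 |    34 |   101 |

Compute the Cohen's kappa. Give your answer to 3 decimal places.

0.283

Observed agreement pₒ = trace/N = 413/875 = 0.4720
Expected agreement pₑ = Σ (rowᵢ·colᵢ)/N² = (193·218 + 118·177 + 383·259 + 181·221)/875² = 0.2640
κ = (pₒ − pₑ)/(1 − pₑ) = (0.4720 − 0.2640)/(1 − 0.2640) = 0.283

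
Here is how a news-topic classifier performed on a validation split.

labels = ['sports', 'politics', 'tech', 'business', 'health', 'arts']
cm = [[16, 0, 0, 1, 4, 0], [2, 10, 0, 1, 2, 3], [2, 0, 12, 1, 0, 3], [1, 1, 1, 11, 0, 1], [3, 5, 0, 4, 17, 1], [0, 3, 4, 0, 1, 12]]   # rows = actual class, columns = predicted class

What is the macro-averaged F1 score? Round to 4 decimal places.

Per-class F1 score (2·TP/(2·TP+FP+FN)):
  sports: TP=16, FP=2+2+1+3+0=8, FN=0+0+1+4+0=5 → 32/45 = 0.71111
  politics: TP=10, FP=0+0+1+5+3=9, FN=2+0+1+2+3=8 → 20/37 = 0.54054
  tech: TP=12, FP=0+0+1+0+4=5, FN=2+0+1+0+3=6 → 24/35 = 0.68571
  business: TP=11, FP=1+1+1+4+0=7, FN=1+1+1+0+1=4 → 22/33 = 0.66667
  health: TP=17, FP=4+2+0+0+1=7, FN=3+5+0+4+1=13 → 34/54 = 0.62963
  arts: TP=12, FP=0+3+3+1+1=8, FN=0+3+4+0+1=8 → 24/40 = 0.60000
Macro-F1 score = mean = (0.71111 + 0.54054 + 0.68571 + 0.66667 + 0.62963 + 0.60000) / 6 = 0.6389

0.6389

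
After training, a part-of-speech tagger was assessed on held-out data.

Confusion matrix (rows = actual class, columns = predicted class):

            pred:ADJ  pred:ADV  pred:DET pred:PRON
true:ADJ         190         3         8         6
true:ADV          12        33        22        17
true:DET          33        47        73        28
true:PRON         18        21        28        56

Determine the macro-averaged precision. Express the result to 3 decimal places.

0.537

Per-class precision (TP/(TP+FP)):
  ADJ: TP=190, FP=12+33+18=63 → 190/253 = 0.7510
  ADV: TP=33, FP=3+47+21=71 → 33/104 = 0.3173
  DET: TP=73, FP=8+22+28=58 → 73/131 = 0.5573
  PRON: TP=56, FP=6+17+28=51 → 56/107 = 0.5234
Macro-precision = mean = (0.7510 + 0.3173 + 0.5573 + 0.5234) / 4 = 0.537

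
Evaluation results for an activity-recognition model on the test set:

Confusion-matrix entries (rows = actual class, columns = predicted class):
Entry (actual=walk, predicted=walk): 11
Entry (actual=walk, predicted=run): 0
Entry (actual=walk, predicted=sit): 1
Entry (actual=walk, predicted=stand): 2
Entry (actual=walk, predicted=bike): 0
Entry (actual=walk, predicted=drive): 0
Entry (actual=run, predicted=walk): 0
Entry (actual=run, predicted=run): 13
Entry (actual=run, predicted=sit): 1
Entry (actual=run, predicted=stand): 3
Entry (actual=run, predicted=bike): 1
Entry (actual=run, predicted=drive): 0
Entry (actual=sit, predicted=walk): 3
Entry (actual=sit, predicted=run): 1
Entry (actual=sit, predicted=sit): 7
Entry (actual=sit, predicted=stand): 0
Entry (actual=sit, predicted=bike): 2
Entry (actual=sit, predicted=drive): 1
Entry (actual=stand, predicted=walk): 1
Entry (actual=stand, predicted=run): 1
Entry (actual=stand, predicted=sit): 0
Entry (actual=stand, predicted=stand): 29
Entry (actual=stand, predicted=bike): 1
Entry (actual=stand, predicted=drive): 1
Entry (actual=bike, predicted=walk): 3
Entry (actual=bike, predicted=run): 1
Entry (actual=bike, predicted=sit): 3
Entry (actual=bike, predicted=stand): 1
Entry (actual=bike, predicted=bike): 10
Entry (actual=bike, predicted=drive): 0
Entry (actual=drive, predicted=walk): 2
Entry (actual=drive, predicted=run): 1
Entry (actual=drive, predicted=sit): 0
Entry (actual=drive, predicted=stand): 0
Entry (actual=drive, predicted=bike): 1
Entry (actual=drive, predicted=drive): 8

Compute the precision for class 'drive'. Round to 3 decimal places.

0.800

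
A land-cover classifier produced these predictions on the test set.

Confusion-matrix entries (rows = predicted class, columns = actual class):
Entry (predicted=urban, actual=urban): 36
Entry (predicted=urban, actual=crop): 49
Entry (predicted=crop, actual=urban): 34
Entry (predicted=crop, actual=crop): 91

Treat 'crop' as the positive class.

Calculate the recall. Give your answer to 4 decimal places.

Recall = TP/(TP+FN) = 91/(91+49) = 91/140 = 0.6500

0.6500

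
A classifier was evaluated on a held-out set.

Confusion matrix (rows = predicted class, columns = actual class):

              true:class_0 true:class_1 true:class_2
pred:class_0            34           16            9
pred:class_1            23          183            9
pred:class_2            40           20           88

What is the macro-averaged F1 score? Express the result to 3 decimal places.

Per-class F1 score (2·TP/(2·TP+FP+FN)):
  class_0: TP=34, FP=16+9=25, FN=23+40=63 → 68/156 = 0.4359
  class_1: TP=183, FP=23+9=32, FN=16+20=36 → 366/434 = 0.8433
  class_2: TP=88, FP=40+20=60, FN=9+9=18 → 176/254 = 0.6929
Macro-F1 score = mean = (0.4359 + 0.8433 + 0.6929) / 3 = 0.657

0.657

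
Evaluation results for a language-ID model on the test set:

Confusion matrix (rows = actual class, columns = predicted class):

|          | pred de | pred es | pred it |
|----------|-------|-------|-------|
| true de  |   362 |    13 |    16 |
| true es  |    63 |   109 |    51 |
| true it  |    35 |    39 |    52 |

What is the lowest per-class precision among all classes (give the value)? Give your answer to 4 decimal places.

0.4370

Per-class precision (TP/(TP+FP)):
  de: TP=362, FP=63+35=98 → 362/460 = 0.78696
  es: TP=109, FP=13+39=52 → 109/161 = 0.67702
  it: TP=52, FP=16+51=67 → 52/119 = 0.43697
Lowest is class 'it' with precision = 0.4370.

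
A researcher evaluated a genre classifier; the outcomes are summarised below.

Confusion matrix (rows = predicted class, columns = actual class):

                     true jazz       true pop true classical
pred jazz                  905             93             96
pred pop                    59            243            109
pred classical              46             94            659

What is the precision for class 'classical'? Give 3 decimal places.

One-vs-rest for 'classical': TP = diagonal; FP = other classes predicted 'classical'; FN = 'classical' predicted as other.
precision = TP/(TP+FP).
classical: TP=659, FP=46+94=140 → 659/799 = 0.8248

0.825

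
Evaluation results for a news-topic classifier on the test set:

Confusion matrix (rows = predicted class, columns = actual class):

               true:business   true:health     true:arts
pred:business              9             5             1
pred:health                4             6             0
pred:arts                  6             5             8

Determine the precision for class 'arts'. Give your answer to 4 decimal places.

Take TP from the diagonal, FP from the rest of the 'arts' prediction marginal, FN from the rest of the 'arts' actual marginal.
precision = TP/(TP+FP).
arts: TP=8, FP=6+5=11 → 8/19 = 0.42105

0.4211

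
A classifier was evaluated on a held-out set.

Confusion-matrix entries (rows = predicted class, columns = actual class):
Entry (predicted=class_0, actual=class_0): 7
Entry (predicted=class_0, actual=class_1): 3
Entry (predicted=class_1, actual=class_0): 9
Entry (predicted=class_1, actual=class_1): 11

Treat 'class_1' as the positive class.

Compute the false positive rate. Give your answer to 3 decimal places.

FPR = FP/(FP+TN) = 9/(9+7) = 0.563

0.563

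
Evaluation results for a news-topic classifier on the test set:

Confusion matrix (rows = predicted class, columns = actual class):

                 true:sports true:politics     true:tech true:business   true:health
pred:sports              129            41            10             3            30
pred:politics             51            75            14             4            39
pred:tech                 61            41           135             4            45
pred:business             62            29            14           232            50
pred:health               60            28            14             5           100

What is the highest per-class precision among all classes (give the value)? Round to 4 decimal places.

Per-class precision (TP/(TP+FP)):
  sports: TP=129, FP=41+10+3+30=84 → 129/213 = 0.60563
  politics: TP=75, FP=51+14+4+39=108 → 75/183 = 0.40984
  tech: TP=135, FP=61+41+4+45=151 → 135/286 = 0.47203
  business: TP=232, FP=62+29+14+50=155 → 232/387 = 0.59948
  health: TP=100, FP=60+28+14+5=107 → 100/207 = 0.48309
Highest is class 'sports' with precision = 0.6056.

0.6056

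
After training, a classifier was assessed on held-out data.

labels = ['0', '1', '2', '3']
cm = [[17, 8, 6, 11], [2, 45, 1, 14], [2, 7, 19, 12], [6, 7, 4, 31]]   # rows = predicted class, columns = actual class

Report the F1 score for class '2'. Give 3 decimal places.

One-vs-rest for '2': TP = diagonal; FP = other classes predicted '2'; FN = '2' predicted as other.
F1 score = 2·TP/(2·TP+FP+FN).
2: TP=19, FP=2+7+12=21, FN=6+1+4=11 → 38/70 = 0.5429

0.543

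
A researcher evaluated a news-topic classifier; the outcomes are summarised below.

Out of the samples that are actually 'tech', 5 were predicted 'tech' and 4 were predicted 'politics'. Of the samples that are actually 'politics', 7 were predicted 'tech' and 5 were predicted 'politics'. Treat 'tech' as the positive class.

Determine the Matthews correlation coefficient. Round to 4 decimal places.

MCC = (TP·TN − FP·FN) / √((TP+FP)(TP+FN)(TN+FP)(TN+FN))
Numerator = 5·5 − 7·4 = -3
Denominator = √(12·9·12·9) = √11664 = 108.0000
MCC = -3 / 108.0000 = -0.0278

-0.0278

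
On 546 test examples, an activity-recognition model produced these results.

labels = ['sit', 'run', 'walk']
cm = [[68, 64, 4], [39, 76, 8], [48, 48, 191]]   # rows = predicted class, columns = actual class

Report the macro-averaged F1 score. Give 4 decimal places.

0.5786

Per-class F1 score (2·TP/(2·TP+FP+FN)):
  sit: TP=68, FP=64+4=68, FN=39+48=87 → 136/291 = 0.46735
  run: TP=76, FP=39+8=47, FN=64+48=112 → 152/311 = 0.48875
  walk: TP=191, FP=48+48=96, FN=4+8=12 → 382/490 = 0.77959
Macro-F1 score = mean = (0.46735 + 0.48875 + 0.77959) / 3 = 0.5786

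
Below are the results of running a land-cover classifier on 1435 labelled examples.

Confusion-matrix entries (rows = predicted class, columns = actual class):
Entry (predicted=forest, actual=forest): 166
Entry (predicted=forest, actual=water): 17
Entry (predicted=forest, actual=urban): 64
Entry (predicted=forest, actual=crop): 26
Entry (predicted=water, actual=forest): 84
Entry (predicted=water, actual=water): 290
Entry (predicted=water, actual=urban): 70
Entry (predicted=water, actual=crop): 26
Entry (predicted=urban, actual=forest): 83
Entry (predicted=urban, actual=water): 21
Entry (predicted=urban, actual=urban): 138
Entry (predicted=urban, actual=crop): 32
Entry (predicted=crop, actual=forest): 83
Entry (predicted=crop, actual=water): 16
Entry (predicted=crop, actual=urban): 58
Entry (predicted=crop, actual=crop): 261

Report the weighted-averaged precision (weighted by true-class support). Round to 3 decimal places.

0.590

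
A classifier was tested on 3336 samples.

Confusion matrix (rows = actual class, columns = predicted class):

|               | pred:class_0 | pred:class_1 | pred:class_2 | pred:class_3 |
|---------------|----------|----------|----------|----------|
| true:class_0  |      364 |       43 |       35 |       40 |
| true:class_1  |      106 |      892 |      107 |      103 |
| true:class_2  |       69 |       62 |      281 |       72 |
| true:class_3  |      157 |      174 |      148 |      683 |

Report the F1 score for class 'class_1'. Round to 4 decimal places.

0.7499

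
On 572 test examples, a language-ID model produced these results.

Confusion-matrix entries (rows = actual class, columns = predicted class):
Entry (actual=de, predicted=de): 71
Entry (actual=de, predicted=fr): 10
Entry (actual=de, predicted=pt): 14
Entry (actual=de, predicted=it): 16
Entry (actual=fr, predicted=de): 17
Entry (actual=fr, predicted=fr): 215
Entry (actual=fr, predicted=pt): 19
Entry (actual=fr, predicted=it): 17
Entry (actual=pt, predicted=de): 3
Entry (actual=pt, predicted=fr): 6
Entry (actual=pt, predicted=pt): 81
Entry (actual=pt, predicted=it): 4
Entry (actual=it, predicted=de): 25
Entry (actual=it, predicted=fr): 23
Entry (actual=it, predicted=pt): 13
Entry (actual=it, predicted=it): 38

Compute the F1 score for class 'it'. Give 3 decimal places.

0.437

F1 score = 2·TP/(2·TP+FP+FN).
it: TP=38, FP=16+17+4=37, FN=25+23+13=61 → 76/174 = 0.4368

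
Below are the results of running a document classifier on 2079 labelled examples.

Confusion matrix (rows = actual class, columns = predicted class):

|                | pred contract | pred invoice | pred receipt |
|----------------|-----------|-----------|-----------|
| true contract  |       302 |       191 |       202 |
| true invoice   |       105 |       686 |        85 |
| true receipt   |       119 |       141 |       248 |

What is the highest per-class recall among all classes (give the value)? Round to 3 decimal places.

0.783

Per-class recall (TP/(TP+FN)):
  contract: TP=302, FN=191+202=393 → 302/695 = 0.4345
  invoice: TP=686, FN=105+85=190 → 686/876 = 0.7831
  receipt: TP=248, FN=119+141=260 → 248/508 = 0.4882
Highest is class 'invoice' with recall = 0.783.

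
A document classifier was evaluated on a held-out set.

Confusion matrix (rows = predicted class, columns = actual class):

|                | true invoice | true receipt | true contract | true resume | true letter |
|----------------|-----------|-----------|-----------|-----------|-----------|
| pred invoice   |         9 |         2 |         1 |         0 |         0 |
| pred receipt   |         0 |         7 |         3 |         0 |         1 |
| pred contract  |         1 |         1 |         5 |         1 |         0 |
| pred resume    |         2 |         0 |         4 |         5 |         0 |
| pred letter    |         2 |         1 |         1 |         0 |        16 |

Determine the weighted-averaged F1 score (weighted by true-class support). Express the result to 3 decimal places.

0.666

Per-class F1 score (2·TP/(2·TP+FP+FN)):
  invoice: TP=9, FP=2+1+0+0=3, FN=0+1+2+2=5 → 18/26 = 0.6923
  receipt: TP=7, FP=0+3+0+1=4, FN=2+1+0+1=4 → 14/22 = 0.6364
  contract: TP=5, FP=1+1+1+0=3, FN=1+3+4+1=9 → 10/22 = 0.4545
  resume: TP=5, FP=2+0+4+0=6, FN=0+0+1+0=1 → 10/17 = 0.5882
  letter: TP=16, FP=2+1+1+0=4, FN=0+1+0+0=1 → 32/37 = 0.8649
Weighted-F1 score = Σ (supportᵢ/N)·F1 scoreᵢ with N=62: (14/62)·0.6923 + (11/62)·0.6364 + (14/62)·0.4545 + (6/62)·0.5882 + (17/62)·0.8649 = 0.666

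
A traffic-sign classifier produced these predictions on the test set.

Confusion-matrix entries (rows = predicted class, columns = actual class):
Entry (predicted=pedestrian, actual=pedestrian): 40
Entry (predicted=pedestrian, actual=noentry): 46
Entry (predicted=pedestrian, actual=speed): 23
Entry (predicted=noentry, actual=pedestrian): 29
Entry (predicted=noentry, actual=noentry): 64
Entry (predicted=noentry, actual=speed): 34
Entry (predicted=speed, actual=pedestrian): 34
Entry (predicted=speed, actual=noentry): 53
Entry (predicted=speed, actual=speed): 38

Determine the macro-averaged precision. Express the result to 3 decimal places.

0.392

Per-class precision (TP/(TP+FP)):
  pedestrian: TP=40, FP=46+23=69 → 40/109 = 0.3670
  noentry: TP=64, FP=29+34=63 → 64/127 = 0.5039
  speed: TP=38, FP=34+53=87 → 38/125 = 0.3040
Macro-precision = mean = (0.3670 + 0.5039 + 0.3040) / 3 = 0.392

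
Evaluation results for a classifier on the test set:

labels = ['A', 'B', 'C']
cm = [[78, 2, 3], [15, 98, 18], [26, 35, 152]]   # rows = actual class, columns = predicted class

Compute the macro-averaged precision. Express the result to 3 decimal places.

0.753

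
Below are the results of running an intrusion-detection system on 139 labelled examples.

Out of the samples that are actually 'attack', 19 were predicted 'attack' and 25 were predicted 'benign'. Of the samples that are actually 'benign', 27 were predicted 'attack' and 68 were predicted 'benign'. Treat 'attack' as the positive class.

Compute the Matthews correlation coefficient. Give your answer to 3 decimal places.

0.146

MCC = (TP·TN − FP·FN) / √((TP+FP)(TP+FN)(TN+FP)(TN+FN))
Numerator = 19·68 − 27·25 = 617
Denominator = √(46·44·95·93) = √17882040 = 4228.7161
MCC = 617 / 4228.7161 = 0.146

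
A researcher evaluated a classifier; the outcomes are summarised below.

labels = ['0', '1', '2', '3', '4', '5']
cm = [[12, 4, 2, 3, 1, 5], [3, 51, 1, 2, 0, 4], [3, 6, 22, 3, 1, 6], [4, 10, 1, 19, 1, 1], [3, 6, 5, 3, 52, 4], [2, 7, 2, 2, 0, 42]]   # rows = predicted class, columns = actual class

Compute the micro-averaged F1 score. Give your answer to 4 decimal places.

0.6758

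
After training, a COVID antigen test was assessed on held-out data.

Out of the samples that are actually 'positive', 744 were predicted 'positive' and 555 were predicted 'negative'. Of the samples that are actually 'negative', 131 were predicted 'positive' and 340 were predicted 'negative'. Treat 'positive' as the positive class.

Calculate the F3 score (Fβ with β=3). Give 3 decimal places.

Fβ = (1+β²)·TP / ((1+β²)·TP + β²·FN + FP), with β²=9
= 10·744 / (10·744 + 9·555 + 131) = 0.592

0.592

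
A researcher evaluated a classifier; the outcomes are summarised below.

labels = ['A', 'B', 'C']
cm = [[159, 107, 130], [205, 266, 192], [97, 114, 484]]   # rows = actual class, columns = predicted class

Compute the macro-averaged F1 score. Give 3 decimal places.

Per-class F1 score (2·TP/(2·TP+FP+FN)):
  A: TP=159, FP=205+97=302, FN=107+130=237 → 318/857 = 0.3711
  B: TP=266, FP=107+114=221, FN=205+192=397 → 532/1150 = 0.4626
  C: TP=484, FP=130+192=322, FN=97+114=211 → 968/1501 = 0.6449
Macro-F1 score = mean = (0.3711 + 0.4626 + 0.6449) / 3 = 0.493

0.493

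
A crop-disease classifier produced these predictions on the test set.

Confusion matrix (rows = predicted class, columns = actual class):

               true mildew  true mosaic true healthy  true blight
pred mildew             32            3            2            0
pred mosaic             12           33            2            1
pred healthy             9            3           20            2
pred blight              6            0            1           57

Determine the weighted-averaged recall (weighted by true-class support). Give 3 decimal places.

0.776

Per-class recall (TP/(TP+FN)):
  mildew: TP=32, FN=12+9+6=27 → 32/59 = 0.5424
  mosaic: TP=33, FN=3+3+0=6 → 33/39 = 0.8462
  healthy: TP=20, FN=2+2+1=5 → 20/25 = 0.8000
  blight: TP=57, FN=0+1+2=3 → 57/60 = 0.9500
Weighted-recall = Σ (supportᵢ/N)·recallᵢ with N=183: (59/183)·0.5424 + (39/183)·0.8462 + (25/183)·0.8000 + (60/183)·0.9500 = 0.776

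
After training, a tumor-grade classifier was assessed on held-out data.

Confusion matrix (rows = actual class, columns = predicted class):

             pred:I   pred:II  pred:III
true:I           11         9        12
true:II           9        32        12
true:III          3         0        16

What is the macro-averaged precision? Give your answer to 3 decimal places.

0.553

Per-class precision (TP/(TP+FP)):
  I: TP=11, FP=9+3=12 → 11/23 = 0.4783
  II: TP=32, FP=9+0=9 → 32/41 = 0.7805
  III: TP=16, FP=12+12=24 → 16/40 = 0.4000
Macro-precision = mean = (0.4783 + 0.7805 + 0.4000) / 3 = 0.553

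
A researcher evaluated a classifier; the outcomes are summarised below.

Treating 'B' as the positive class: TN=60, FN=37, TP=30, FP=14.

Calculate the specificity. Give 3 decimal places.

0.811

Specificity = TN/(TN+FP) = 60/(60+14) = 0.811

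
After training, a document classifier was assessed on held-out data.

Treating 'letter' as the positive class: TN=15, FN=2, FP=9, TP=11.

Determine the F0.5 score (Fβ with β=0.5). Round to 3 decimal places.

0.591

Fβ = (1+β²)·TP / ((1+β²)·TP + β²·FN + FP), with β²=1/4
= 1.25·11 / (1.25·11 + 0.25·2 + 9) = 0.591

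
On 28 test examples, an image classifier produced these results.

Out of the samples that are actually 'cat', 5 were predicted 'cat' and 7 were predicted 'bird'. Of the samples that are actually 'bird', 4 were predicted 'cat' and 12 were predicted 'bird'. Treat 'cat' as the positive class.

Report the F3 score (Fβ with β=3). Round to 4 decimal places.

Fβ = (1+β²)·TP / ((1+β²)·TP + β²·FN + FP), with β²=9
= 10·5 / (10·5 + 9·7 + 4) = 0.4274

0.4274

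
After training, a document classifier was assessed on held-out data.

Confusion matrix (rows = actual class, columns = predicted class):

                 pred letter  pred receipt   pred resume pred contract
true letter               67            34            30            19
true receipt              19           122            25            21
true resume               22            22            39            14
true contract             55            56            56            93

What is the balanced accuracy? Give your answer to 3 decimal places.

0.465

Balanced accuracy = mean of per-class recall.
  letter: recall = 67/150 = 0.4467
  receipt: recall = 122/187 = 0.6524
  resume: recall = 39/97 = 0.4021
  contract: recall = 93/260 = 0.3577
Mean = (0.4467 + 0.6524 + 0.4021 + 0.3577) / 4 = 0.465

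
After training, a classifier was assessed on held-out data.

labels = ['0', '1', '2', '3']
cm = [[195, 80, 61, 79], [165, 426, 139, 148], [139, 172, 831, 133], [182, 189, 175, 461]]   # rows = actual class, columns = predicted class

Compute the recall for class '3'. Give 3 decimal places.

0.458

One-vs-rest for '3': TP = diagonal; FP = other classes predicted '3'; FN = '3' predicted as other.
recall = TP/(TP+FN).
3: TP=461, FN=182+189+175=546 → 461/1007 = 0.4578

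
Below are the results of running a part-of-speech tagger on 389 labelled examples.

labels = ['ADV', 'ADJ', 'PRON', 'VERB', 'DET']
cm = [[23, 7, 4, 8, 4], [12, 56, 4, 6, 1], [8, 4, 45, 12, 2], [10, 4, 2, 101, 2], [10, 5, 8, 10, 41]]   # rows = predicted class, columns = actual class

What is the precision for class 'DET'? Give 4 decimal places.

One-vs-rest for 'DET': TP = diagonal; FP = other classes predicted 'DET'; FN = 'DET' predicted as other.
precision = TP/(TP+FP).
DET: TP=41, FP=10+5+8+10=33 → 41/74 = 0.55405

0.5541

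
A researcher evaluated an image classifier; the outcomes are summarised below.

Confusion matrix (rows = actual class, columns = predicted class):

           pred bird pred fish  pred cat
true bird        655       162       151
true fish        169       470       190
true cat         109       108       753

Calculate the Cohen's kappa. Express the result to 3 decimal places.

Observed agreement pₒ = trace/N = 1878/2767 = 0.6787
Expected agreement pₑ = Σ (rowᵢ·colᵢ)/N² = (968·933 + 829·740 + 970·1094)/2767² = 0.3367
κ = (pₒ − pₑ)/(1 − pₑ) = (0.6787 − 0.3367)/(1 − 0.3367) = 0.516

0.516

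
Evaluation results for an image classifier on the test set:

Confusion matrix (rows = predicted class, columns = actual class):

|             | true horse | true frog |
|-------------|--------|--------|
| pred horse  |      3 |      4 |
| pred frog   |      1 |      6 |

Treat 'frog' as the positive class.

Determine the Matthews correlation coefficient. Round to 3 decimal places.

0.316

MCC = (TP·TN − FP·FN) / √((TP+FP)(TP+FN)(TN+FP)(TN+FN))
Numerator = 6·3 − 1·4 = 14
Denominator = √(7·10·4·7) = √1960 = 44.2719
MCC = 14 / 44.2719 = 0.316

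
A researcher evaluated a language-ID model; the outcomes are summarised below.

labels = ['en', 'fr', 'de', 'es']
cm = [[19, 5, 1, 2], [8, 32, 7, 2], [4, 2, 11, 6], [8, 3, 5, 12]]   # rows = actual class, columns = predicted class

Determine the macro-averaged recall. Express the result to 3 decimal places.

Per-class recall (TP/(TP+FN)):
  en: TP=19, FN=5+1+2=8 → 19/27 = 0.7037
  fr: TP=32, FN=8+7+2=17 → 32/49 = 0.6531
  de: TP=11, FN=4+2+6=12 → 11/23 = 0.4783
  es: TP=12, FN=8+3+5=16 → 12/28 = 0.4286
Macro-recall = mean = (0.7037 + 0.6531 + 0.4783 + 0.4286) / 4 = 0.566

0.566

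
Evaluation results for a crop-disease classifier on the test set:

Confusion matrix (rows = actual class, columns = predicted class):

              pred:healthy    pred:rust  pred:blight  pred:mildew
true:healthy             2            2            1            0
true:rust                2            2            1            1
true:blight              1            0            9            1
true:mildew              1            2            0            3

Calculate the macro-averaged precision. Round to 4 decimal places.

Per-class precision (TP/(TP+FP)):
  healthy: TP=2, FP=2+1+1=4 → 2/6 = 0.33333
  rust: TP=2, FP=2+0+2=4 → 2/6 = 0.33333
  blight: TP=9, FP=1+1+0=2 → 9/11 = 0.81818
  mildew: TP=3, FP=0+1+1=2 → 3/5 = 0.60000
Macro-precision = mean = (0.33333 + 0.33333 + 0.81818 + 0.60000) / 4 = 0.5212

0.5212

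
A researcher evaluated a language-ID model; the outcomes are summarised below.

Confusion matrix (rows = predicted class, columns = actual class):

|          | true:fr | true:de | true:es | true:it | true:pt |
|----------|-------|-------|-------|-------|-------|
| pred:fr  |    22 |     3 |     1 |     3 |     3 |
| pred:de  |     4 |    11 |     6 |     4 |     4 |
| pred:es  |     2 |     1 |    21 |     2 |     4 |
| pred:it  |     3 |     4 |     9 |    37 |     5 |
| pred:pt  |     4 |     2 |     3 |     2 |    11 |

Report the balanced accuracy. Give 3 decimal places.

0.571

Balanced accuracy = mean of per-class recall.
  fr: recall = 22/35 = 0.6286
  de: recall = 11/21 = 0.5238
  es: recall = 21/40 = 0.5250
  it: recall = 37/48 = 0.7708
  pt: recall = 11/27 = 0.4074
Mean = (0.6286 + 0.5238 + 0.5250 + 0.7708 + 0.4074) / 5 = 0.571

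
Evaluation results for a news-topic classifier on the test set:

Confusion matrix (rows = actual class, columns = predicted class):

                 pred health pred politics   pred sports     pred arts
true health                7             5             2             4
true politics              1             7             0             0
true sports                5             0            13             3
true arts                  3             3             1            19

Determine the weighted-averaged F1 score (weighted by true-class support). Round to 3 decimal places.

Per-class F1 score (2·TP/(2·TP+FP+FN)):
  health: TP=7, FP=1+5+3=9, FN=5+2+4=11 → 14/34 = 0.4118
  politics: TP=7, FP=5+0+3=8, FN=1+0+0=1 → 14/23 = 0.6087
  sports: TP=13, FP=2+0+1=3, FN=5+0+3=8 → 26/37 = 0.7027
  arts: TP=19, FP=4+0+3=7, FN=3+3+1=7 → 38/52 = 0.7308
Weighted-F1 score = Σ (supportᵢ/N)·F1 scoreᵢ with N=73: (18/73)·0.4118 + (8/73)·0.6087 + (21/73)·0.7027 + (26/73)·0.7308 = 0.631

0.631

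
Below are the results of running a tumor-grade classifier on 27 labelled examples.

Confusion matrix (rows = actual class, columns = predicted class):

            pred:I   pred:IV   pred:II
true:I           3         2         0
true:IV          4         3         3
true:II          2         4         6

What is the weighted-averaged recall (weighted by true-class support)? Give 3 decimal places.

Per-class recall (TP/(TP+FN)):
  I: TP=3, FN=2+0=2 → 3/5 = 0.6000
  IV: TP=3, FN=4+3=7 → 3/10 = 0.3000
  II: TP=6, FN=2+4=6 → 6/12 = 0.5000
Weighted-recall = Σ (supportᵢ/N)·recallᵢ with N=27: (5/27)·0.6000 + (10/27)·0.3000 + (12/27)·0.5000 = 0.444

0.444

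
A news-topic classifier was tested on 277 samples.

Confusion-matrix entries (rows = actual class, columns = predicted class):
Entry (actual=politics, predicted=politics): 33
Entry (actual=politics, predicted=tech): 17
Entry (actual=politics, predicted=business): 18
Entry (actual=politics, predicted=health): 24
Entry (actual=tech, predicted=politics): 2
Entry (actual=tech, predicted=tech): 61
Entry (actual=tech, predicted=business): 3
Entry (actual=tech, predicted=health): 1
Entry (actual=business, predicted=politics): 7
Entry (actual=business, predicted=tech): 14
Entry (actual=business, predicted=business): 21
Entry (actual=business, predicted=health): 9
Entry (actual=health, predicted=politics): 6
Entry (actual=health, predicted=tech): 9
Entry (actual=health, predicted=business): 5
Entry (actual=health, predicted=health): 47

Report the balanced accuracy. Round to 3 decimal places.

Balanced accuracy = mean of per-class recall.
  politics: recall = 33/92 = 0.3587
  tech: recall = 61/67 = 0.9104
  business: recall = 21/51 = 0.4118
  health: recall = 47/67 = 0.7015
Mean = (0.3587 + 0.9104 + 0.4118 + 0.7015) / 4 = 0.596

0.596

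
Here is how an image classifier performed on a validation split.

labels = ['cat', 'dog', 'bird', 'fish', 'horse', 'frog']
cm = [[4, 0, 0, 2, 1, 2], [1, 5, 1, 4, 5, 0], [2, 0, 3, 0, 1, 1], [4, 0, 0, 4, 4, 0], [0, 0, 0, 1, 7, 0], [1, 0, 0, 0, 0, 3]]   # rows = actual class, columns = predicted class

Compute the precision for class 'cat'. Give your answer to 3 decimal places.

0.333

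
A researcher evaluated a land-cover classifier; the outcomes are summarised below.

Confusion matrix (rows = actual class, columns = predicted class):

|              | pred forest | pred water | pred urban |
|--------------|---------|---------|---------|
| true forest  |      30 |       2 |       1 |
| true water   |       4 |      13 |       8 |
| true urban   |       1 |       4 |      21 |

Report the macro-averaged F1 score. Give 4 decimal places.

0.7411

Per-class F1 score (2·TP/(2·TP+FP+FN)):
  forest: TP=30, FP=4+1=5, FN=2+1=3 → 60/68 = 0.88235
  water: TP=13, FP=2+4=6, FN=4+8=12 → 26/44 = 0.59091
  urban: TP=21, FP=1+8=9, FN=1+4=5 → 42/56 = 0.75000
Macro-F1 score = mean = (0.88235 + 0.59091 + 0.75000) / 3 = 0.7411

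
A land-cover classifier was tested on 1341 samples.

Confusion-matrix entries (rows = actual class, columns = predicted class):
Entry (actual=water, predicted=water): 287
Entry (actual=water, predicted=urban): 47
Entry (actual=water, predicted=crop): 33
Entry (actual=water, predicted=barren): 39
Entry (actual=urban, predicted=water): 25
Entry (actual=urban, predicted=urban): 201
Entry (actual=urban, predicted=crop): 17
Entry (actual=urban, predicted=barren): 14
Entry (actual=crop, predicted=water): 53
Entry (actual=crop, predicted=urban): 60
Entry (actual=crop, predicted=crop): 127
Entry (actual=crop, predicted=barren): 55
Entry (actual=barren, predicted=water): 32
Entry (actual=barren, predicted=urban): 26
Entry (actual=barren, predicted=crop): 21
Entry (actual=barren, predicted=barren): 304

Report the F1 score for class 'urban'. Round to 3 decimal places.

0.680

Treat 'urban' as positive and all other classes as negative.
F1 score = 2·TP/(2·TP+FP+FN).
urban: TP=201, FP=47+60+26=133, FN=25+17+14=56 → 402/591 = 0.6802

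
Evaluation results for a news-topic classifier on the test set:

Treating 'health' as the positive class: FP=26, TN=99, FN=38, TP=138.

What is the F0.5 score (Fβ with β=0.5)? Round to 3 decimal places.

0.829

Fβ = (1+β²)·TP / ((1+β²)·TP + β²·FN + FP), with β²=1/4
= 1.25·138 / (1.25·138 + 0.25·38 + 26) = 0.829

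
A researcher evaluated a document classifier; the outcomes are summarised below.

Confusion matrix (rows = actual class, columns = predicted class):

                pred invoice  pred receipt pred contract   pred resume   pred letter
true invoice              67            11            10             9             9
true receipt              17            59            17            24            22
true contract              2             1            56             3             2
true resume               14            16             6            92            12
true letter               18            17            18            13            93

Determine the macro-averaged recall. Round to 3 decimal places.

0.635

Per-class recall (TP/(TP+FN)):
  invoice: TP=67, FN=11+10+9+9=39 → 67/106 = 0.6321
  receipt: TP=59, FN=17+17+24+22=80 → 59/139 = 0.4245
  contract: TP=56, FN=2+1+3+2=8 → 56/64 = 0.8750
  resume: TP=92, FN=14+16+6+12=48 → 92/140 = 0.6571
  letter: TP=93, FN=18+17+18+13=66 → 93/159 = 0.5849
Macro-recall = mean = (0.6321 + 0.4245 + 0.8750 + 0.6571 + 0.5849) / 5 = 0.635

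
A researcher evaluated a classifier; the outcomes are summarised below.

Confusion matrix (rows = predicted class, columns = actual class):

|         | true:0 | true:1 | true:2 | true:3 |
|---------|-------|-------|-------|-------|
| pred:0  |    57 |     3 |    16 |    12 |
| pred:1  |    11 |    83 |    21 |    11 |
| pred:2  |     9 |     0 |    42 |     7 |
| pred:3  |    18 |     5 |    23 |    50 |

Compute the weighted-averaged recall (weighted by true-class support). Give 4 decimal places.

0.6304

Per-class recall (TP/(TP+FN)):
  0: TP=57, FN=11+9+18=38 → 57/95 = 0.60000
  1: TP=83, FN=3+0+5=8 → 83/91 = 0.91209
  2: TP=42, FN=16+21+23=60 → 42/102 = 0.41176
  3: TP=50, FN=12+11+7=30 → 50/80 = 0.62500
Weighted-recall = Σ (supportᵢ/N)·recallᵢ with N=368: (95/368)·0.60000 + (91/368)·0.91209 + (102/368)·0.41176 + (80/368)·0.62500 = 0.6304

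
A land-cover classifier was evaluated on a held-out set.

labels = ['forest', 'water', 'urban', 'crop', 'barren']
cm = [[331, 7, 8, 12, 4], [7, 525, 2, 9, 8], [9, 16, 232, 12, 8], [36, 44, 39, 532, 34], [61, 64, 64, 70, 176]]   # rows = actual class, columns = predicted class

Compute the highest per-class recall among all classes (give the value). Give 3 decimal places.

0.953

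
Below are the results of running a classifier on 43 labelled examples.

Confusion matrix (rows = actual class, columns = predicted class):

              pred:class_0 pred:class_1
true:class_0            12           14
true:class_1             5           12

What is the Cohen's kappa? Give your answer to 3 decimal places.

Observed agreement pₒ = trace/N = 24/43 = 0.5581
Expected agreement pₑ = Σ (rowᵢ·colᵢ)/N² = (26·17 + 17·26)/43² = 0.4781
κ = (pₒ − pₑ)/(1 − pₑ) = (0.5581 − 0.4781)/(1 − 0.4781) = 0.153

0.153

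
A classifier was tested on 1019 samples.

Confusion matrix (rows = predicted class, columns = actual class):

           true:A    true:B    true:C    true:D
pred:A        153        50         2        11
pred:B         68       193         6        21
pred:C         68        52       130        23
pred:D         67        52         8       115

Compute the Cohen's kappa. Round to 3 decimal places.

0.441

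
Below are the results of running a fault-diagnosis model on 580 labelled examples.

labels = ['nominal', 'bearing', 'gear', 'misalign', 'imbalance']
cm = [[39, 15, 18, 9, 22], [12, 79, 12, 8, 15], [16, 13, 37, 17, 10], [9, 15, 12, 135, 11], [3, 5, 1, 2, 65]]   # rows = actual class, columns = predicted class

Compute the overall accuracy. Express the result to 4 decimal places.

0.6121

Accuracy = trace / total = (39+79+37+135+65=355) / 580 = 355/580 = 0.6121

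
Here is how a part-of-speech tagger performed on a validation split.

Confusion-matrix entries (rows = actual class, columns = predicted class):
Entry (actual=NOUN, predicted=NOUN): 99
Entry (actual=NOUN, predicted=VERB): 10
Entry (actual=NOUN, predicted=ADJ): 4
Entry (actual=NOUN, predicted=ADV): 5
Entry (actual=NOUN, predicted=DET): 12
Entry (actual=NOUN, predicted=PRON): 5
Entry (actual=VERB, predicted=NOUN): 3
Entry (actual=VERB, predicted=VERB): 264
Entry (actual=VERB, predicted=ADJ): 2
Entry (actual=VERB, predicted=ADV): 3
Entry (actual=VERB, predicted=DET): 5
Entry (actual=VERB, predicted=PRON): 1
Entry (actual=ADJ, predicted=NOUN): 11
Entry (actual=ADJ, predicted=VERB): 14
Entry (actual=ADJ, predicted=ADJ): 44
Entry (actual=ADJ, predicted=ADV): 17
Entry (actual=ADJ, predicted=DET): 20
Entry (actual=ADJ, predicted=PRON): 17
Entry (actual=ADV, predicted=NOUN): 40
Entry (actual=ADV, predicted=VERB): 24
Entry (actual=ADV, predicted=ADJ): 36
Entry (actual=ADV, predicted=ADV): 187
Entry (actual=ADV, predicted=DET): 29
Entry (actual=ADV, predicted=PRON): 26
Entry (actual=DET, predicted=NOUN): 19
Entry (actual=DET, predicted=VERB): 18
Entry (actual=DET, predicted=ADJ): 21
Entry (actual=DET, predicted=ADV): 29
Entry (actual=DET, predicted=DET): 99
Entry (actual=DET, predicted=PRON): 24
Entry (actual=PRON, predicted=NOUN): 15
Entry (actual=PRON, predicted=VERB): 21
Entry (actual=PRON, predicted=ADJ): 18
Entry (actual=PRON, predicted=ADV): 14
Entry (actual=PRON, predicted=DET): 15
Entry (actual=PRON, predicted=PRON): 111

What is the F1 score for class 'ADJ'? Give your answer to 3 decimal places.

0.355

Treat 'ADJ' as positive and all other classes as negative.
F1 score = 2·TP/(2·TP+FP+FN).
ADJ: TP=44, FP=4+2+36+21+18=81, FN=11+14+17+20+17=79 → 88/248 = 0.3548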